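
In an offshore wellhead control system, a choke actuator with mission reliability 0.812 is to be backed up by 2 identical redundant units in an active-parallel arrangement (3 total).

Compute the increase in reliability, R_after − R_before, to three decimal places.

0.181

R_before = 0.812
R_after = 1 − (1 − 0.812)^3 = 0.993
ΔR = 0.993 − 0.812 = 0.181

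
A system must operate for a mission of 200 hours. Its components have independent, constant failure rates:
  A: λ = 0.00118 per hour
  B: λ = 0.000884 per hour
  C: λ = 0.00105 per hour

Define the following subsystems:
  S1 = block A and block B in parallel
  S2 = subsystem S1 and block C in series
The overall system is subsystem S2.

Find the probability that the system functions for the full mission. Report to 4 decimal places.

R(A) = exp(−0.00118 × 200) = 0.789781
R(B) = exp(−0.000884 × 200) = 0.837947
R(C) = exp(−0.00105 × 200) = 0.810584
Parallel (A and B): 1 − (1 − 0.789781)(1 − 0.837947) = 0.965933
Series ([0.965933] and C): 0.965933 × 0.810584 = 0.7830

0.7830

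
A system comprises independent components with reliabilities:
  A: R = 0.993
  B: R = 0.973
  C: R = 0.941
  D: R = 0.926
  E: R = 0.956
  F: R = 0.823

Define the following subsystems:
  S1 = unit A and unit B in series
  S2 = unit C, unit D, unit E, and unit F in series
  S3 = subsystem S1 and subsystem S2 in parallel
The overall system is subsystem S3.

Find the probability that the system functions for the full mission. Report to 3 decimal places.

Series (A and B): 0.99300 × 0.97300 = 0.96619
Series (C, D, E, and F): 0.94100 × 0.92600 × 0.95600 × 0.82300 = 0.68558
Parallel ([0.96619] and [0.68558]): 1 − (1 − 0.96619)(1 − 0.68558) = 0.989

0.989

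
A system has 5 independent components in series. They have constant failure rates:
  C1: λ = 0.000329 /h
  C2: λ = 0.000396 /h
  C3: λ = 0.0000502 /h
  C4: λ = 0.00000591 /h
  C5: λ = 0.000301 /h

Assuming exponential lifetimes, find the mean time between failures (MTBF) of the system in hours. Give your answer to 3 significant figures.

Series of exponential components: λ_sys = Σ λ_i
λ_sys = 0.000329 + 0.000396 + 0.0000502 + 0.00000591 + 0.000301 = 1.0821e-03 /h
MTBF = 1 / λ_sys = 924 h

924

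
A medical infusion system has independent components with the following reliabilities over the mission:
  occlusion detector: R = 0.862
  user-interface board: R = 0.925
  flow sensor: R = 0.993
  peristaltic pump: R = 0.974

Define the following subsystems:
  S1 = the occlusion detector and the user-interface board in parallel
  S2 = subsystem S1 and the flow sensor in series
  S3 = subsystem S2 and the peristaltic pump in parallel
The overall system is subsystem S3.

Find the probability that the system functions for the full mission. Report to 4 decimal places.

Parallel (occlusion detector and user-interface board): 1 − (1 − 0.862000)(1 − 0.925000) = 0.989650
Series ([0.989650] and flow sensor): 0.989650 × 0.993000 = 0.982722
Parallel ([0.982722] and peristaltic pump): 1 − (1 − 0.982722)(1 − 0.974000) = 0.9996

0.9996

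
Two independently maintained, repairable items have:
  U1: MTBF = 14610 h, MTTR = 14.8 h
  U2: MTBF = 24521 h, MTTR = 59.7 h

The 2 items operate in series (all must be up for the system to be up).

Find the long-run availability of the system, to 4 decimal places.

0.9966

A(U1) = MTBF/(MTBF+MTTR) = 14610/(14610+14.8) = 0.998988
A(U2) = MTBF/(MTBF+MTTR) = 24521/(24521+59.7) = 0.997571
Series availability: 0.998988 × 0.997571 = 0.9966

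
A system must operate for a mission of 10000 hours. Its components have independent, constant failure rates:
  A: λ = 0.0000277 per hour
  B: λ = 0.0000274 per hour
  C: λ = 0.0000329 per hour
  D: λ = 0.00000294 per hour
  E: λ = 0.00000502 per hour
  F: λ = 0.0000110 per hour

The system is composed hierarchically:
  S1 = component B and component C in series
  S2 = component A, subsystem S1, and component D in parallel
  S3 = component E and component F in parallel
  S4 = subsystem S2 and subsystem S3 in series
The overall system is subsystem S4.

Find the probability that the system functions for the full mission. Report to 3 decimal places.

R(A) = exp(−0.0000277 × 10000) = 0.75805
R(B) = exp(−0.0000274 × 10000) = 0.76033
R(C) = exp(−0.0000329 × 10000) = 0.71964
R(D) = exp(−0.00000294 × 10000) = 0.97103
R(E) = exp(−0.00000502 × 10000) = 0.95104
R(F) = exp(−0.0000110 × 10000) = 0.89583
Series (B and C): 0.76033 × 0.71964 = 0.54716
Parallel (A, [0.54716], and D): 1 − (1 − 0.75805)(1 − 0.54716)(1 − 0.97103) = 0.99683
Parallel (E and F): 1 − (1 − 0.95104)(1 − 0.89583) = 0.99490
Series ([0.99683] and [0.99490]): 0.99683 × 0.99490 = 0.992

0.992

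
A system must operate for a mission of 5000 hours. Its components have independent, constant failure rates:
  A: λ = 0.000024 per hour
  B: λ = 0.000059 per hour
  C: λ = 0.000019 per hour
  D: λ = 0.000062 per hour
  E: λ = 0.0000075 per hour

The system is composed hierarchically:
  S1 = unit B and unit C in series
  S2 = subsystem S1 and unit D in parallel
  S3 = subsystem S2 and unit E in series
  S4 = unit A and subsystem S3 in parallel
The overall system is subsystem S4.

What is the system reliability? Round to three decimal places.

0.986

R(A) = exp(−0.000024 × 5000) = 0.88692
R(B) = exp(−0.000059 × 5000) = 0.74453
R(C) = exp(−0.000019 × 5000) = 0.90937
R(D) = exp(−0.000062 × 5000) = 0.73345
R(E) = exp(−0.0000075 × 5000) = 0.96319
Series (B and C): 0.74453 × 0.90937 = 0.67705
Parallel ([0.67705] and D): 1 − (1 − 0.67705)(1 − 0.73345) = 0.91392
Series ([0.91392] and E): 0.91392 × 0.96319 = 0.88028
Parallel (A and [0.88028]): 1 − (1 − 0.88692)(1 − 0.88028) = 0.986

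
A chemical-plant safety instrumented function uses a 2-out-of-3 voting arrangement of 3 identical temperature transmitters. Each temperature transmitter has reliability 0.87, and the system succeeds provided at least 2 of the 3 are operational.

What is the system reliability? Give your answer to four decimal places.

0.9537

R = Σ_{i=2}^{3} C(3,i) p^i (1−p)^{3−i} with p = 0.87
C(3,2)·0.87^2·0.13^1 = 0.295191
C(3,3)·0.87^3·0.13^0 = 0.658503
Sum = 0.9537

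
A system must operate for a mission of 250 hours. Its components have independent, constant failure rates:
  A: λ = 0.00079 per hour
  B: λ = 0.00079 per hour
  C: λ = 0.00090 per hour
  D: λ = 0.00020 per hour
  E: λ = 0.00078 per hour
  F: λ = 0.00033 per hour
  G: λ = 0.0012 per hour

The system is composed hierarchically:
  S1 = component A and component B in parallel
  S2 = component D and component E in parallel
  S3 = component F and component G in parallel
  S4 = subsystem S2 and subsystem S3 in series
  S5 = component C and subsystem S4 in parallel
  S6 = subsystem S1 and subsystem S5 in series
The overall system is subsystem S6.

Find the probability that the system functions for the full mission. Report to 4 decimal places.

R(A) = exp(−0.00079 × 250) = 0.820780
R(B) = exp(−0.00079 × 250) = 0.820780
R(C) = exp(−0.00090 × 250) = 0.798516
R(D) = exp(−0.00020 × 250) = 0.951229
R(E) = exp(−0.00078 × 250) = 0.822835
R(F) = exp(−0.00033 × 250) = 0.920811
R(G) = exp(−0.0012 × 250) = 0.740818
Parallel (A and B): 1 − (1 − 0.820780)(1 − 0.820780) = 0.967880
Parallel (D and E): 1 − (1 − 0.951229)(1 − 0.822835) = 0.991359
Parallel (F and G): 1 − (1 − 0.920811)(1 − 0.740818) = 0.979476
Series ([0.991359] and [0.979476]): 0.991359 × 0.979476 = 0.971012
Parallel (C and [0.971012]): 1 − (1 − 0.798516)(1 − 0.971012) = 0.994159
Series ([0.967880] and [0.994159]): 0.967880 × 0.994159 = 0.9622

0.9622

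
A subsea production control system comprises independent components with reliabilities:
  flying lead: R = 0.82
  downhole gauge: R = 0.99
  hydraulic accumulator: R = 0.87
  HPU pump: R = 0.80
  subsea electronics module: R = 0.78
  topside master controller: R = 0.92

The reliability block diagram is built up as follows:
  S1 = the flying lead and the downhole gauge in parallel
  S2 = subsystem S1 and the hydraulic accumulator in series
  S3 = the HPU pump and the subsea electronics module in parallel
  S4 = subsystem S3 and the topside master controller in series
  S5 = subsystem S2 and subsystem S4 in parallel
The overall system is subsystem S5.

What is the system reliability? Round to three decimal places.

0.984

Parallel (flying lead and downhole gauge): 1 − (1 − 0.82000)(1 − 0.99000) = 0.99820
Series ([0.99820] and hydraulic accumulator): 0.99820 × 0.87000 = 0.86843
Parallel (HPU pump and subsea electronics module): 1 − (1 − 0.80000)(1 − 0.78000) = 0.95600
Series ([0.95600] and topside master controller): 0.95600 × 0.92000 = 0.87952
Parallel ([0.86843] and [0.87952]): 1 − (1 − 0.86843)(1 − 0.87952) = 0.984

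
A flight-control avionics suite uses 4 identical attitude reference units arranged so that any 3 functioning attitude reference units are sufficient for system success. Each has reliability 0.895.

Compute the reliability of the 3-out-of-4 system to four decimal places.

R = Σ_{i=3}^{4} C(4,i) p^i (1−p)^{4−i} with p = 0.895
C(4,3)·0.895^3·0.105^1 = 0.301105
C(4,4)·0.895^4·0.105^0 = 0.641641
Sum = 0.9427

0.9427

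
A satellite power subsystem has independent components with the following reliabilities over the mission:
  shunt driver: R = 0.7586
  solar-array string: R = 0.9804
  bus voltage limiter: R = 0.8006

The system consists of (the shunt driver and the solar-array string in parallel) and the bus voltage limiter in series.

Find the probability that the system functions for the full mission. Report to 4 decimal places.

Parallel (shunt driver and solar-array string): 1 − (1 − 0.758600)(1 − 0.980400) = 0.995269
Series ([0.995269] and bus voltage limiter): 0.995269 × 0.800600 = 0.7968

0.7968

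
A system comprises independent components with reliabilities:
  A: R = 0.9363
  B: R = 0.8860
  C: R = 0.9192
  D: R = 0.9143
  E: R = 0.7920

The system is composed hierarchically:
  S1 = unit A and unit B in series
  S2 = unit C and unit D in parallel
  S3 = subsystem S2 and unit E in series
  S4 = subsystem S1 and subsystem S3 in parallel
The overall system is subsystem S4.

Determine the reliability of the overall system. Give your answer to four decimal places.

0.9636

Series (A and B): 0.936300 × 0.886000 = 0.829562
Parallel (C and D): 1 − (1 − 0.919200)(1 − 0.914300) = 0.993075
Series ([0.993075] and E): 0.993075 × 0.792000 = 0.786515
Parallel ([0.829562] and [0.786515]): 1 − (1 − 0.829562)(1 − 0.786515) = 0.9636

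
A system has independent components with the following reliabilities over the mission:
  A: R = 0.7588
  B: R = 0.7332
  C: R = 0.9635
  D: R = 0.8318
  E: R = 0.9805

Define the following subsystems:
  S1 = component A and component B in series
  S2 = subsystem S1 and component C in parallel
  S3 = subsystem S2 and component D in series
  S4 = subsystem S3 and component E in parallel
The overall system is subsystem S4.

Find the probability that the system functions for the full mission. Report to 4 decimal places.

0.9965

Series (A and B): 0.758800 × 0.733200 = 0.556352
Parallel ([0.556352] and C): 1 − (1 − 0.556352)(1 − 0.963500) = 0.983807
Series ([0.983807] and D): 0.983807 × 0.831800 = 0.818331
Parallel ([0.818331] and E): 1 − (1 − 0.818331)(1 − 0.980500) = 0.9965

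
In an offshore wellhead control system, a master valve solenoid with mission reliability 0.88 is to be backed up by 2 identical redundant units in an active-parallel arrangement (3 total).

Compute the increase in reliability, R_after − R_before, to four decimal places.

R_before = 0.88
R_after = 1 − (1 − 0.88)^3 = 0.9983
ΔR = 0.9983 − 0.88 = 0.1183

0.1183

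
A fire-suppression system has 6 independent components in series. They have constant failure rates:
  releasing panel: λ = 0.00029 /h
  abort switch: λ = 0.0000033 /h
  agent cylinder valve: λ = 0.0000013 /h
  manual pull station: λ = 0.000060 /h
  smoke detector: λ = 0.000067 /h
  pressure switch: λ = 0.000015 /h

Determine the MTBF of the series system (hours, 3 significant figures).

2290

Series of exponential components: λ_sys = Σ λ_i
λ_sys = 0.00029 + 0.0000033 + 0.0000013 + 0.000060 + 0.000067 + 0.000015 = 4.3660e-04 /h
MTBF = 1 / λ_sys = 2290 h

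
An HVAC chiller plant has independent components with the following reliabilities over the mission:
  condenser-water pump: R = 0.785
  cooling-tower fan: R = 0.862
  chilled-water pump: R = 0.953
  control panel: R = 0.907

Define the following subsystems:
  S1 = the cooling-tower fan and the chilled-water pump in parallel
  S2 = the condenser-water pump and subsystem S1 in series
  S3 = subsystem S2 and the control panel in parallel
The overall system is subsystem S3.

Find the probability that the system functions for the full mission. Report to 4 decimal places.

0.9795

Parallel (cooling-tower fan and chilled-water pump): 1 − (1 − 0.862000)(1 − 0.953000) = 0.993514
Series (condenser-water pump and [0.993514]): 0.785000 × 0.993514 = 0.779908
Parallel ([0.779908] and control panel): 1 − (1 − 0.779908)(1 − 0.907000) = 0.9795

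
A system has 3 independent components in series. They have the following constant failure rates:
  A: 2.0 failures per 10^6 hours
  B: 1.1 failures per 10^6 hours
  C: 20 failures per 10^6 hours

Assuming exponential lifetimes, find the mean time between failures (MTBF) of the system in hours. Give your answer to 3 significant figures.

43300

Series of exponential components: λ_sys = Σ λ_i
λ_sys = 0.0000020 + 0.0000011 + 0.000020 = 2.3100e-05 /h
MTBF = 1 / λ_sys = 43300 h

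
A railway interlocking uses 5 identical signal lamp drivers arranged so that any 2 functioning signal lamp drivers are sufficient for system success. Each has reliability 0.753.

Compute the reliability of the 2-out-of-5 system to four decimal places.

R = Σ_{i=2}^{5} C(5,i) p^i (1−p)^{5−i} with p = 0.753
C(5,2)·0.753^2·0.247^3 = 0.085444
C(5,3)·0.753^3·0.247^2 = 0.260483
C(5,4)·0.753^4·0.247^1 = 0.397052
C(5,5)·0.753^5·0.247^0 = 0.242089
Sum = 0.9851

0.9851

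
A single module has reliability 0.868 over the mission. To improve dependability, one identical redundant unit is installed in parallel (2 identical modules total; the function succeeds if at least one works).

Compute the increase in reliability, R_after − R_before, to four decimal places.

R_before = 0.868
R_after = 1 − (1 − 0.868)^2 = 0.9826
ΔR = 0.9826 − 0.868 = 0.1146

0.1146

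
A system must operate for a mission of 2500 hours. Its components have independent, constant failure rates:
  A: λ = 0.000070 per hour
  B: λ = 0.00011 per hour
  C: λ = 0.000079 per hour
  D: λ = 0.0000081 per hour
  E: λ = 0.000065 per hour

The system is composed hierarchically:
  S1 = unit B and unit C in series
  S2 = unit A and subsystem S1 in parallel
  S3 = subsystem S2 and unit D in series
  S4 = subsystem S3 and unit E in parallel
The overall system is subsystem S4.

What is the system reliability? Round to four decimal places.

R(A) = exp(−0.000070 × 2500) = 0.839457
R(B) = exp(−0.00011 × 2500) = 0.759572
R(C) = exp(−0.000079 × 2500) = 0.820780
R(D) = exp(−0.0000081 × 2500) = 0.979954
R(E) = exp(−0.000065 × 2500) = 0.850016
Series (B and C): 0.759572 × 0.820780 = 0.623442
Parallel (A and [0.623442]): 1 − (1 − 0.839457)(1 − 0.623442) = 0.939546
Series ([0.939546] and D): 0.939546 × 0.979954 = 0.920712
Parallel ([0.920712] and E): 1 − (1 − 0.920712)(1 − 0.850016) = 0.9881

0.9881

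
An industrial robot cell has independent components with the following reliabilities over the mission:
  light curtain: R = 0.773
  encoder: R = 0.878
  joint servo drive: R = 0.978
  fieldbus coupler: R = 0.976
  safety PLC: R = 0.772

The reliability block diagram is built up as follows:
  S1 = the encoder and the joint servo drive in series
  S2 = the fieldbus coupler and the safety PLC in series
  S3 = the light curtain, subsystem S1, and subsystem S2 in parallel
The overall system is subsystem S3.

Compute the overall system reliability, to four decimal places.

Series (encoder and joint servo drive): 0.878000 × 0.978000 = 0.858684
Series (fieldbus coupler and safety PLC): 0.976000 × 0.772000 = 0.753472
Parallel (light curtain, [0.858684], and [0.753472]): 1 − (1 − 0.773000)(1 − 0.858684)(1 − 0.753472) = 0.9921

0.9921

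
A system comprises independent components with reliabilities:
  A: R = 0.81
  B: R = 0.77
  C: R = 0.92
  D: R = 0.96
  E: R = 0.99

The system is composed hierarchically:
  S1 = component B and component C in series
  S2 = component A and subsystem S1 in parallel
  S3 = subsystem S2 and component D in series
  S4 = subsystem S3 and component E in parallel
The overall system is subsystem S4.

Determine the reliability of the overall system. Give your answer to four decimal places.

Series (B and C): 0.770000 × 0.920000 = 0.708400
Parallel (A and [0.708400]): 1 − (1 − 0.810000)(1 − 0.708400) = 0.944596
Series ([0.944596] and D): 0.944596 × 0.960000 = 0.906812
Parallel ([0.906812] and E): 1 − (1 − 0.906812)(1 − 0.990000) = 0.9991

0.9991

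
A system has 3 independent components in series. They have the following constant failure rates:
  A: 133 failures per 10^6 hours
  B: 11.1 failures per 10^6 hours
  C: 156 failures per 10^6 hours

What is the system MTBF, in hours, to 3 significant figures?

Series of exponential components: λ_sys = Σ λ_i
λ_sys = 0.000133 + 0.0000111 + 0.000156 = 3.0010e-04 /h
MTBF = 1 / λ_sys = 3330 h

3330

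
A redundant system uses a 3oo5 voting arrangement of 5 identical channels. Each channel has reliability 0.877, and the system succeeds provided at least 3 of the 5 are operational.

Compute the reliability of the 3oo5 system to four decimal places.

R = Σ_{i=3}^{5} C(5,i) p^i (1−p)^{5−i} with p = 0.877
C(5,3)·0.877^3·0.123^2 = 0.102049
C(5,4)·0.877^4·0.123^1 = 0.363809
C(5,5)·0.877^5·0.123^0 = 0.518798
Sum = 0.9847

0.9847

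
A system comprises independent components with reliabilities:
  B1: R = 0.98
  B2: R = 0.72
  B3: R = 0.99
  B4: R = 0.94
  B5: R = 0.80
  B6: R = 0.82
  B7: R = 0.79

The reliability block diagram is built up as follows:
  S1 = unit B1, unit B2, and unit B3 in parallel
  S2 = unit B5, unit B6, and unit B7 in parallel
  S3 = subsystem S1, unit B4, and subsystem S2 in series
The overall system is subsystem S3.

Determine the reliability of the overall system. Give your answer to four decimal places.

0.9328

Parallel (B1, B2, and B3): 1 − (1 − 0.980000)(1 − 0.720000)(1 − 0.990000) = 0.999944
Parallel (B5, B6, and B7): 1 − (1 − 0.800000)(1 − 0.820000)(1 − 0.790000) = 0.992440
Series ([0.999944], B4, and [0.992440]): 0.999944 × 0.940000 × 0.992440 = 0.9328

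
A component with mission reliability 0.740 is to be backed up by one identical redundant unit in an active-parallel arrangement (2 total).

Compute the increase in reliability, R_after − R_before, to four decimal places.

R_before = 0.740
R_after = 1 − (1 − 0.740)^2 = 0.9324
ΔR = 0.9324 − 0.740 = 0.1924

0.1924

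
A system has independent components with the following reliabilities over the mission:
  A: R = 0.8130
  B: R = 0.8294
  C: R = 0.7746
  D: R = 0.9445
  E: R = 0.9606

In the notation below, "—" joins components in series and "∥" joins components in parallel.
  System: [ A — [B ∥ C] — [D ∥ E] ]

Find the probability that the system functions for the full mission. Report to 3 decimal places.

Parallel (B and C): 1 − (1 − 0.82940)(1 − 0.77460) = 0.96155
Parallel (D and E): 1 − (1 − 0.94450)(1 − 0.96060) = 0.99781
Series (A, [0.96155], and [0.99781]): 0.81300 × 0.96155 × 0.99781 = 0.780

0.780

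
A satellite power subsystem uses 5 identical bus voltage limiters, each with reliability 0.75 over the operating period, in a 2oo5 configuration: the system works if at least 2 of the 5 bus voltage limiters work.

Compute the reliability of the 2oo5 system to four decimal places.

0.9844

R = Σ_{i=2}^{5} C(5,i) p^i (1−p)^{5−i} with p = 0.75
C(5,2)·0.75^2·0.25^3 = 0.087891
C(5,3)·0.75^3·0.25^2 = 0.263672
C(5,4)·0.75^4·0.25^1 = 0.395508
C(5,5)·0.75^5·0.25^0 = 0.237305
Sum = 0.9844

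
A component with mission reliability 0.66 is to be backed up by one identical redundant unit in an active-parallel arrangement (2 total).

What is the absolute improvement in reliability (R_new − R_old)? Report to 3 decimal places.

0.224

R_before = 0.66
R_after = 1 − (1 − 0.66)^2 = 0.884
ΔR = 0.884 − 0.66 = 0.224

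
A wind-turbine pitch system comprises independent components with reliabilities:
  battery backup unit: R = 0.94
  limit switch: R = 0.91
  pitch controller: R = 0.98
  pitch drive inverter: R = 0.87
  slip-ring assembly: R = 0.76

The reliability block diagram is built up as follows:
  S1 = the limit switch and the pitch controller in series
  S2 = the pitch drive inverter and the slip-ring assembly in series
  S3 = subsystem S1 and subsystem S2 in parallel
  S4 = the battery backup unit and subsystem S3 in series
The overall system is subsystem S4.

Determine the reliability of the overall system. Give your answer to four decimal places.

Series (limit switch and pitch controller): 0.910000 × 0.980000 = 0.891800
Series (pitch drive inverter and slip-ring assembly): 0.870000 × 0.760000 = 0.661200
Parallel ([0.891800] and [0.661200]): 1 − (1 − 0.891800)(1 − 0.661200) = 0.963342
Series (battery backup unit and [0.963342]): 0.940000 × 0.963342 = 0.9055

0.9055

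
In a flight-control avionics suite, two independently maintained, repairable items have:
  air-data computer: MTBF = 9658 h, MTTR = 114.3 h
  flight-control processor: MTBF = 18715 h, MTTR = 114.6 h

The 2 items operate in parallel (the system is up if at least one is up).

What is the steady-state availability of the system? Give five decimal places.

0.99993

A(air-data computer) = MTBF/(MTBF+MTTR) = 9658/(9658+114.3) = 0.988304
A(flight-control processor) = MTBF/(MTBF+MTTR) = 18715/(18715+114.6) = 0.993914
Parallel availability: 1 − (1 − 0.988304)(1 − 0.993914) = 0.99993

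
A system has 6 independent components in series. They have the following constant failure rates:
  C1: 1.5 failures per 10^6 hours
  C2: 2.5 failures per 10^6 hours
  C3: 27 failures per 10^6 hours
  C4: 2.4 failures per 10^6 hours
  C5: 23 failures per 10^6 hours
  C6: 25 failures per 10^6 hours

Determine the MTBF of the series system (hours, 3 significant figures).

12300

Series of exponential components: λ_sys = Σ λ_i
λ_sys = 0.0000015 + 0.0000025 + 0.000027 + 0.0000024 + 0.000023 + 0.000025 = 8.1400e-05 /h
MTBF = 1 / λ_sys = 12300 h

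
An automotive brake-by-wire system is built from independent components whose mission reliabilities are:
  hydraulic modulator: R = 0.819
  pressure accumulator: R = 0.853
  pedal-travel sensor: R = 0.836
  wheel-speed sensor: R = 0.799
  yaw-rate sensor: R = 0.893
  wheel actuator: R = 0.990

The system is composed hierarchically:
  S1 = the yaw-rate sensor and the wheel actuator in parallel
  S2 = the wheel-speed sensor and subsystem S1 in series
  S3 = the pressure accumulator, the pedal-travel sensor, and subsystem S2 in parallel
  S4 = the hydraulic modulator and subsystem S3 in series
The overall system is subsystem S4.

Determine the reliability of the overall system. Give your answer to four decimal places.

Parallel (yaw-rate sensor and wheel actuator): 1 − (1 − 0.893000)(1 − 0.990000) = 0.998930
Series (wheel-speed sensor and [0.998930]): 0.799000 × 0.998930 = 0.798145
Parallel (pressure accumulator, pedal-travel sensor, and [0.798145]): 1 − (1 − 0.853000)(1 − 0.836000)(1 − 0.798145) = 0.995134
Series (hydraulic modulator and [0.995134]): 0.819000 × 0.995134 = 0.8150

0.8150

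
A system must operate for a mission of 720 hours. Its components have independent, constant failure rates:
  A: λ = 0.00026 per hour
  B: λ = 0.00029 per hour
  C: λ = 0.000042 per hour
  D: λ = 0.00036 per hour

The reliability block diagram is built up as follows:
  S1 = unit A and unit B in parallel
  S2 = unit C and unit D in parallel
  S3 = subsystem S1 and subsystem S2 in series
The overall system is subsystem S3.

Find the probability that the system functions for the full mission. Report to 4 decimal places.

R(A) = exp(−0.00026 × 720) = 0.829278
R(B) = exp(−0.00029 × 720) = 0.811558
R(C) = exp(−0.000042 × 720) = 0.970213
R(D) = exp(−0.00036 × 720) = 0.771669
Parallel (A and B): 1 − (1 − 0.829278)(1 − 0.811558) = 0.967829
Parallel (C and D): 1 − (1 − 0.970213)(1 − 0.771669) = 0.993199
Series ([0.967829] and [0.993199]): 0.967829 × 0.993199 = 0.9612

0.9612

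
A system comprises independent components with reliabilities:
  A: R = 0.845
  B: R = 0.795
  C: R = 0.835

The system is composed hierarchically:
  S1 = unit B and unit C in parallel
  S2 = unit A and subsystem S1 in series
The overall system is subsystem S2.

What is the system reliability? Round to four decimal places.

Parallel (B and C): 1 − (1 − 0.795000)(1 − 0.835000) = 0.966175
Series (A and [0.966175]): 0.845000 × 0.966175 = 0.8164

0.8164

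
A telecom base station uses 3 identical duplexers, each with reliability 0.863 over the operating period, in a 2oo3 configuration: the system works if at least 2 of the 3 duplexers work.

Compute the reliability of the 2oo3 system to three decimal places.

R = Σ_{i=2}^{3} C(3,i) p^i (1−p)^{3−i} with p = 0.863
C(3,2)·0.863^2·0.137^1 = 0.30610
C(3,3)·0.863^3·0.137^0 = 0.64274
Sum = 0.949

0.949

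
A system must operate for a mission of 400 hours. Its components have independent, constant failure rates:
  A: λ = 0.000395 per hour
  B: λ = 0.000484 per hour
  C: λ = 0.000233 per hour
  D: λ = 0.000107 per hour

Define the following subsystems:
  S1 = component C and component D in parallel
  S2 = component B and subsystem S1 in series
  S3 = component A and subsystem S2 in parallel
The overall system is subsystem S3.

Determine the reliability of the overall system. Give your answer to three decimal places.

0.974

R(A) = exp(−0.000395 × 400) = 0.85385
R(B) = exp(−0.000484 × 400) = 0.82399
R(C) = exp(−0.000233 × 400) = 0.91101
R(D) = exp(−0.000107 × 400) = 0.95810
Parallel (C and D): 1 − (1 − 0.91101)(1 − 0.95810) = 0.99627
Series (B and [0.99627]): 0.82399 × 0.99627 = 0.82092
Parallel (A and [0.82092]): 1 − (1 − 0.85385)(1 − 0.82092) = 0.974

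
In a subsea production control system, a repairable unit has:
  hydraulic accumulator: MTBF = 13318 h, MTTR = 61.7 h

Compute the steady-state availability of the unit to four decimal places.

0.9954

A(hydraulic accumulator) = MTBF/(MTBF+MTTR) = 13318/(13318+61.7) = 0.9954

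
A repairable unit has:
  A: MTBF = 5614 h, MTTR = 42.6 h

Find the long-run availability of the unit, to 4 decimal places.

A(A) = MTBF/(MTBF+MTTR) = 5614/(5614+42.6) = 0.9925

0.9925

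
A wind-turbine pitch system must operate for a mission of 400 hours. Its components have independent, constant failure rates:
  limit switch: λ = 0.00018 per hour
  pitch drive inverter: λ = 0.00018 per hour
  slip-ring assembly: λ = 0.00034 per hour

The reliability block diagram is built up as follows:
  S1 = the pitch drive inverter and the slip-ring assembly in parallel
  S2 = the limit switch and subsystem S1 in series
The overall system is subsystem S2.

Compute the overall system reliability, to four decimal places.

0.9223

R(limit switch) = exp(−0.00018 × 400) = 0.930531
R(pitch drive inverter) = exp(−0.00018 × 400) = 0.930531
R(slip-ring assembly) = exp(−0.00034 × 400) = 0.872843
Parallel (pitch drive inverter and slip-ring assembly): 1 − (1 − 0.930531)(1 − 0.872843) = 0.991167
Series (limit switch and [0.991167]): 0.930531 × 0.991167 = 0.9223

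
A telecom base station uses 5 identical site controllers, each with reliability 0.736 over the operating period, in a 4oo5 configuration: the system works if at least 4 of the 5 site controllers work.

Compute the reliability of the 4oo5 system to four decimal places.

R = Σ_{i=4}^{5} C(5,i) p^i (1−p)^{5−i} with p = 0.736
C(5,4)·0.736^4·0.264^1 = 0.387334
C(5,5)·0.736^5·0.264^0 = 0.215968
Sum = 0.6033

0.6033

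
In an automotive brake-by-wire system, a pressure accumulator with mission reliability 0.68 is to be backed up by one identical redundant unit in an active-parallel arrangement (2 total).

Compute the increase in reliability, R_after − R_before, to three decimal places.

0.218

R_before = 0.68
R_after = 1 − (1 − 0.68)^2 = 0.898
ΔR = 0.898 − 0.68 = 0.218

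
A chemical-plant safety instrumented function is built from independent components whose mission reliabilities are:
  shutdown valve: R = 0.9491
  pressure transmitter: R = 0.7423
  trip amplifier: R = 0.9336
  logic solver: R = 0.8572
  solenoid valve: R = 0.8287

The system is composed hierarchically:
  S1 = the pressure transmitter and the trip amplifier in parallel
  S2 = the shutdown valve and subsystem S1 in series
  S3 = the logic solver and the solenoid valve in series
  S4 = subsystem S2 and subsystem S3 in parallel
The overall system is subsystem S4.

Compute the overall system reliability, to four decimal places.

0.9806

Parallel (pressure transmitter and trip amplifier): 1 − (1 − 0.742300)(1 − 0.933600) = 0.982889
Series (shutdown valve and [0.982889]): 0.949100 × 0.982889 = 0.932860
Series (logic solver and solenoid valve): 0.857200 × 0.828700 = 0.710362
Parallel ([0.932860] and [0.710362]): 1 − (1 − 0.932860)(1 − 0.710362) = 0.9806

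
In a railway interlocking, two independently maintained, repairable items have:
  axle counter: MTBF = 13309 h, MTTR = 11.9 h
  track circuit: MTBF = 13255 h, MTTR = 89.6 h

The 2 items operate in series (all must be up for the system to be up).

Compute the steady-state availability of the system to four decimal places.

0.9924

A(axle counter) = MTBF/(MTBF+MTTR) = 13309/(13309+11.9) = 0.999107
A(track circuit) = MTBF/(MTBF+MTTR) = 13255/(13255+89.6) = 0.993286
Series availability: 0.999107 × 0.993286 = 0.9924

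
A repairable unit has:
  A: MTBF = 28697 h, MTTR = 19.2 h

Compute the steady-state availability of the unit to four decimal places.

0.9993

A(A) = MTBF/(MTBF+MTTR) = 28697/(28697+19.2) = 0.9993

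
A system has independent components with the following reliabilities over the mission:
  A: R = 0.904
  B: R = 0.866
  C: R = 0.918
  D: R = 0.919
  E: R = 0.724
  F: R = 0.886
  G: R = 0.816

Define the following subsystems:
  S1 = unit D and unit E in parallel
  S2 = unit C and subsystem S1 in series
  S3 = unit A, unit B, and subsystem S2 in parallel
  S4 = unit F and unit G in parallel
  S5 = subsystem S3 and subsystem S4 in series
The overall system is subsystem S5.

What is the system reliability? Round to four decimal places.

Parallel (D and E): 1 − (1 − 0.919000)(1 − 0.724000) = 0.977644
Series (C and [0.977644]): 0.918000 × 0.977644 = 0.897477
Parallel (A, B, and [0.897477]): 1 − (1 − 0.904000)(1 − 0.866000)(1 − 0.897477) = 0.998681
Parallel (F and G): 1 − (1 − 0.886000)(1 − 0.816000) = 0.979024
Series ([0.998681] and [0.979024]): 0.998681 × 0.979024 = 0.9777

0.9777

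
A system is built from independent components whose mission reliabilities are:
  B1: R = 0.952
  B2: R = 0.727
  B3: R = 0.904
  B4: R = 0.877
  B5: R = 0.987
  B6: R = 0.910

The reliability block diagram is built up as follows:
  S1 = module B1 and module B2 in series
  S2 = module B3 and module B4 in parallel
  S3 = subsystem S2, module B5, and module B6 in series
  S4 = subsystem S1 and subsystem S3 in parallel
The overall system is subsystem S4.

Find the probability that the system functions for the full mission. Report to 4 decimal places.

Series (B1 and B2): 0.952000 × 0.727000 = 0.692104
Parallel (B3 and B4): 1 − (1 − 0.904000)(1 − 0.877000) = 0.988192
Series ([0.988192], B5, and B6): 0.988192 × 0.987000 × 0.910000 = 0.887564
Parallel ([0.692104] and [0.887564]): 1 − (1 − 0.692104)(1 − 0.887564) = 0.9654

0.9654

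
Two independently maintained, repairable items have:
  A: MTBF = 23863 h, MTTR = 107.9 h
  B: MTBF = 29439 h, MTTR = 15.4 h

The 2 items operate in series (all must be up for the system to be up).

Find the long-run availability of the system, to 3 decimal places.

0.995

A(A) = MTBF/(MTBF+MTTR) = 23863/(23863+107.9) = 0.995499
A(B) = MTBF/(MTBF+MTTR) = 29439/(29439+15.4) = 0.999477
Series availability: 0.995499 × 0.999477 = 0.995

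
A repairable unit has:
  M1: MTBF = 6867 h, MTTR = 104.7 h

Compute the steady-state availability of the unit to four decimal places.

A(M1) = MTBF/(MTBF+MTTR) = 6867/(6867+104.7) = 0.9850

0.9850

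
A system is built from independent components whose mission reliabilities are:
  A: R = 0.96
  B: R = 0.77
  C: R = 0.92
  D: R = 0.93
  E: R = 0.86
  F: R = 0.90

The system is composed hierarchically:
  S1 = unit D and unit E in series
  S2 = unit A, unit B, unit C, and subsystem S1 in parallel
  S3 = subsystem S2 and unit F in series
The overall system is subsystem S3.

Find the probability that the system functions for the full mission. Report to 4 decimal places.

0.8999

Series (D and E): 0.930000 × 0.860000 = 0.799800
Parallel (A, B, C, and [0.799800]): 1 − (1 − 0.960000)(1 − 0.770000)(1 − 0.920000)(1 − 0.799800) = 0.999853
Series ([0.999853] and F): 0.999853 × 0.900000 = 0.8999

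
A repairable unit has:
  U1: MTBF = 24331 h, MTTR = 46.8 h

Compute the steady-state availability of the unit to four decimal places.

A(U1) = MTBF/(MTBF+MTTR) = 24331/(24331+46.8) = 0.9981

0.9981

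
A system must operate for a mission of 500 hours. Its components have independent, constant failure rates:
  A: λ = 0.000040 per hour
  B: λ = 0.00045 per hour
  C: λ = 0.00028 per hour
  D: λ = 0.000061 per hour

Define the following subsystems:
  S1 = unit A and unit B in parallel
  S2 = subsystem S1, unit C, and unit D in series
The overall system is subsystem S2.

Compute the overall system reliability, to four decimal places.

R(A) = exp(−0.000040 × 500) = 0.980199
R(B) = exp(−0.00045 × 500) = 0.798516
R(C) = exp(−0.00028 × 500) = 0.869358
R(D) = exp(−0.000061 × 500) = 0.969960
Parallel (A and B): 1 − (1 − 0.980199)(1 − 0.798516) = 0.996010
Series ([0.996010], C, and D): 0.996010 × 0.869358 × 0.969960 = 0.8399

0.8399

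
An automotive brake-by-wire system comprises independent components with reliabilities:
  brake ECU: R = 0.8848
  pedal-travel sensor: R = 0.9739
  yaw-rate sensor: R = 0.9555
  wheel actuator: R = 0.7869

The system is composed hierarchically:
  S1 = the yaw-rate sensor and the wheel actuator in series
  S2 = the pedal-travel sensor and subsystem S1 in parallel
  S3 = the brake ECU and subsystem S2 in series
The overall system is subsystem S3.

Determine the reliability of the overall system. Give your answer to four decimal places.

0.8791

Series (yaw-rate sensor and wheel actuator): 0.955500 × 0.786900 = 0.751883
Parallel (pedal-travel sensor and [0.751883]): 1 − (1 − 0.973900)(1 − 0.751883) = 0.993524
Series (brake ECU and [0.993524]): 0.884800 × 0.993524 = 0.8791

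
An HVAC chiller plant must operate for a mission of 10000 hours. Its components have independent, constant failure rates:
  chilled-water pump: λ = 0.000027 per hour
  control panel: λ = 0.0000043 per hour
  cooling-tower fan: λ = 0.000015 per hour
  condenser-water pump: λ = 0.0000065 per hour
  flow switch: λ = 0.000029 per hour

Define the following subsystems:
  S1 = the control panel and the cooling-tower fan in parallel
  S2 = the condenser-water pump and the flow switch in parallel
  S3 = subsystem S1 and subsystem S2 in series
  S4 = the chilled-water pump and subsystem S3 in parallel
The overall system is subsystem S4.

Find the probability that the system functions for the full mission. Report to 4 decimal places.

0.9949

R(chilled-water pump) = exp(−0.000027 × 10000) = 0.763379
R(control panel) = exp(−0.0000043 × 10000) = 0.957911
R(cooling-tower fan) = exp(−0.000015 × 10000) = 0.860708
R(condenser-water pump) = exp(−0.0000065 × 10000) = 0.937067
R(flow switch) = exp(−0.000029 × 10000) = 0.748264
Parallel (control panel and cooling-tower fan): 1 − (1 − 0.957911)(1 − 0.860708) = 0.994137
Parallel (condenser-water pump and flow switch): 1 − (1 − 0.937067)(1 − 0.748264) = 0.984157
Series ([0.994137] and [0.984157]): 0.994137 × 0.984157 = 0.978387
Parallel (chilled-water pump and [0.978387]): 1 − (1 − 0.763379)(1 − 0.978387) = 0.9949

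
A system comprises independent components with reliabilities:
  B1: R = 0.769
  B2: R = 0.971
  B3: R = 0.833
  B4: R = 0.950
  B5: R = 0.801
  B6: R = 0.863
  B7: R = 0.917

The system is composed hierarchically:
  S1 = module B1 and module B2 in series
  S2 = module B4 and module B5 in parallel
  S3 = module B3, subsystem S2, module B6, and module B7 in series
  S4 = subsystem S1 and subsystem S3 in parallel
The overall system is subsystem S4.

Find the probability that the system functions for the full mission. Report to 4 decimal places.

0.9120

Series (B1 and B2): 0.769000 × 0.971000 = 0.746699
Parallel (B4 and B5): 1 − (1 − 0.950000)(1 − 0.801000) = 0.990050
Series (B3, [0.990050], B6, and B7): 0.833000 × 0.990050 × 0.863000 × 0.917000 = 0.652653
Parallel ([0.746699] and [0.652653]): 1 − (1 − 0.746699)(1 − 0.652653) = 0.9120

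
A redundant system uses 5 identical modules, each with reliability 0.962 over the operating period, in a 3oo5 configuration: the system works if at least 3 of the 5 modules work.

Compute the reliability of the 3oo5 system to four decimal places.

0.9995

R = Σ_{i=3}^{5} C(5,i) p^i (1−p)^{5−i} with p = 0.962
C(5,3)·0.962^3·0.038^2 = 0.012856
C(5,4)·0.962^4·0.038^1 = 0.162725
C(5,5)·0.962^5·0.038^0 = 0.823902
Sum = 0.9995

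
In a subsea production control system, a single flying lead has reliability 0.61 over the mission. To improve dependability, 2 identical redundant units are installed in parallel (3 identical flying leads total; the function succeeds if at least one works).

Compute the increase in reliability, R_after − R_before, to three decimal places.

R_before = 0.61
R_after = 1 − (1 − 0.61)^3 = 0.941
ΔR = 0.941 − 0.61 = 0.331

0.331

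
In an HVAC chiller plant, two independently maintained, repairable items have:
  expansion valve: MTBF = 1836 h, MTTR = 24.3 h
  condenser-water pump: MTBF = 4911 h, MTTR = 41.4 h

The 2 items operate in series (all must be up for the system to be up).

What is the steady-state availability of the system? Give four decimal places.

0.9787

A(expansion valve) = MTBF/(MTBF+MTTR) = 1836/(1836+24.3) = 0.986938
A(condenser-water pump) = MTBF/(MTBF+MTTR) = 4911/(4911+41.4) = 0.991640
Series availability: 0.986938 × 0.991640 = 0.9787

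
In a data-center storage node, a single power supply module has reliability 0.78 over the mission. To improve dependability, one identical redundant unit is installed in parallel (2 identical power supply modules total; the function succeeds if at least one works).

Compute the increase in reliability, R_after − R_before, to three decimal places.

0.172

R_before = 0.78
R_after = 1 − (1 − 0.78)^2 = 0.952
ΔR = 0.952 − 0.78 = 0.172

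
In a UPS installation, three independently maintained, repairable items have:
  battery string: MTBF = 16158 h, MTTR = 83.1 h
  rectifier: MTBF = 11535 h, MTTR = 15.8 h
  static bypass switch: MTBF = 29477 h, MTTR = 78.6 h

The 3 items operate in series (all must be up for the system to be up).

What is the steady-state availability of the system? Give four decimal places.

0.9909

A(battery string) = MTBF/(MTBF+MTTR) = 16158/(16158+83.1) = 0.994883
A(rectifier) = MTBF/(MTBF+MTTR) = 11535/(11535+15.8) = 0.998632
A(static bypass switch) = MTBF/(MTBF+MTTR) = 29477/(29477+78.6) = 0.997341
Series availability: 0.994883 × 0.998632 × 0.997341 = 0.9909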